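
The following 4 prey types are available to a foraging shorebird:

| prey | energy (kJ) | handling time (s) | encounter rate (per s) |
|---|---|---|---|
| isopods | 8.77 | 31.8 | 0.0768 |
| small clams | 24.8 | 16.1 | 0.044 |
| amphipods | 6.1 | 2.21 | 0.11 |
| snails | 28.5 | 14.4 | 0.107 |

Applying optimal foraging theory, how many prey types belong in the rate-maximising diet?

Profitabilities (E/h, kJ/s): amphipods 2.76, snails 1.98, small clams 1.54, isopods 0.276. Add prey in this order while the next type's profitability exceeds the intake rate on those already taken.
Rate on top 1: 0.5398. snails: 1.98 > 0.5398 → include.
Rate on top 2: 1.336. small clams: 1.54 > 1.336 → include.
Rate on top 3: 1.378. isopods: 0.276 < 1.378 → exclude; stop.
Optimal diet: amphipods, snails, small clams — 3 of 4 types.

3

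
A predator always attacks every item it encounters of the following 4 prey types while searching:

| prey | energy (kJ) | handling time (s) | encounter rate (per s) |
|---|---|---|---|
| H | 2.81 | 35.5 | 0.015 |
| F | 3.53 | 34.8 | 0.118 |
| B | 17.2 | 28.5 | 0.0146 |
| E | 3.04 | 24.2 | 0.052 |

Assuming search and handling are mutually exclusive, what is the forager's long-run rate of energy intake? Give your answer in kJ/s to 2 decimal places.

0.12 kJ/s

R = (0.015×2.81 + 0.118×3.53 + 0.0146×17.2 + 0.052×3.04) / (1 + 0.015×35.5 + 0.118×34.8 + 0.0146×28.5 + 0.052×24.2) = 0.8679/7.313 = 0.1187 kJ/s.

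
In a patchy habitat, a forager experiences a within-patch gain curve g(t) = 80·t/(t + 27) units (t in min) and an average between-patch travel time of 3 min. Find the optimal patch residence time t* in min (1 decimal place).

9.0 min

Optimal t* satisfies g'(t*) = g(t*)/(T + t*).
g'(t) = 80·27/(t + 27)². Setting 80·27/(t+27)² = 80t/[(t+27)(3+t)] gives 27(3+t) = t(t+27), so t² = 27×3 = 81.
t* = √81 = 9 min.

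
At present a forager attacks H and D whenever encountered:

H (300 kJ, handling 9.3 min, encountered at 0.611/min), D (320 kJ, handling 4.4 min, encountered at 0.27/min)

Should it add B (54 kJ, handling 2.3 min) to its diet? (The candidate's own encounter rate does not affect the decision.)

Intake rate on the current diet: R = (0.611×300 + 0.27×320) / (1 + 0.611×9.3 + 0.27×4.4) = 269.7/7.87 = 34.27 kJ/min.
B: E/h = 54/2.3 = 23.48 kJ/min.
Since 23.48 < R, time spent handling B is better spent searching.

No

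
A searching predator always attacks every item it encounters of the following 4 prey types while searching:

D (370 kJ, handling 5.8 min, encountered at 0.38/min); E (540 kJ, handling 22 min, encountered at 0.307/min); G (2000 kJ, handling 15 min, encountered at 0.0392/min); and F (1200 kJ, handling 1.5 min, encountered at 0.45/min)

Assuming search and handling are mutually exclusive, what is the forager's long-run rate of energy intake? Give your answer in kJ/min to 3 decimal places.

Energy encountered per unit search time: 0.38×370 + 0.307×540 + 0.0392×2000 + 0.45×1200 = 924.8 kJ/min.
Handling time per unit search time: 0.38×5.8 + 0.307×22 + 0.0392×15 + 0.45×1.5 = 10.22.
Rate = 924.8/(1 + 10.22) = 82.42 kJ/min.

82.415 kJ/min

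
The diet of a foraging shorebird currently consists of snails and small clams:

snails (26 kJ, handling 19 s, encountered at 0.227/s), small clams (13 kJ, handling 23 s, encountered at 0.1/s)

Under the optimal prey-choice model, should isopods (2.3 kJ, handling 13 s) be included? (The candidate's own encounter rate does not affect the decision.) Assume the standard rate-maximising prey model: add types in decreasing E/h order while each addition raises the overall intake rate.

No

Current rate: (0.227×26 + 0.1×13)/(1 + 0.227×19 + 0.1×23) = 0.946 kJ/s.
isopods: E/h = 2.3/13 = 0.1769 kJ/s.
Since 0.1769 < R, time spent handling isopods is better spent searching.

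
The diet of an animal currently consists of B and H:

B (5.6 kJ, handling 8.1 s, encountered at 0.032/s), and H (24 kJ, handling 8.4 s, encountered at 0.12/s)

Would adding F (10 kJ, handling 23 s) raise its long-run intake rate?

Current rate: (0.032×5.6 + 0.12×24)/(1 + 0.032×8.1 + 0.12×8.4) = 1.349 kJ/s.
Profitability of F: 10/23 = 0.4348 kJ/s.
Since 0.4348 < R, time spent handling F is better spent searching.

No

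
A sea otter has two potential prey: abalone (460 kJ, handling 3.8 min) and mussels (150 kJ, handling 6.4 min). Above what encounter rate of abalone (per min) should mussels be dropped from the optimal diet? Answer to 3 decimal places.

0.063 per min

Drop mussels once their profitability E₂/h₂ falls below the rate achievable on abalone alone: E₂/h₂ = λE₁/(1 + λh₁).
Solve for λ: λE₁h₂ = E₂(1 + λh₁) → λ(E₁h₂ − E₂h₁) = E₂ → λ = E₂/(E₁h₂ − E₂h₁).
λ = 150/(460×6.4 − 150×3.8) = 150/2374 = 0.06318 per min.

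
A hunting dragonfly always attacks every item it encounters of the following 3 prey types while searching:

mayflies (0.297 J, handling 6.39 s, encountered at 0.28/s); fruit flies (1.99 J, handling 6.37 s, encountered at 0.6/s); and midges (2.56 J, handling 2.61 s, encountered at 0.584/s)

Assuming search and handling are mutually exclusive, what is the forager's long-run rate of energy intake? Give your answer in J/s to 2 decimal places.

R = (0.28×0.297 + 0.6×1.99 + 0.584×2.56) / (1 + 0.28×6.39 + 0.6×6.37 + 0.584×2.61) = 2.772/8.135 = 0.3408 J/s.

0.34 J/s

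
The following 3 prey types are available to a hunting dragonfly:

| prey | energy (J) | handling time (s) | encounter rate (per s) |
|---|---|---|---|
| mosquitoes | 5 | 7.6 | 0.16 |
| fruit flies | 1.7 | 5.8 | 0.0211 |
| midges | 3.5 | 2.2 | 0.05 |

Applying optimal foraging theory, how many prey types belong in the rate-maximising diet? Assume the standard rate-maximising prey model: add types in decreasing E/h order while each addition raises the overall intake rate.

2

Rank by E/h (J/s): midges 1.59, mosquitoes 0.658, fruit flies 0.293. Include each in turn until the next type's E/h falls below the running intake rate.
Rate on top 1: 0.1577. mosquitoes: 0.658 > 0.1577 → include.
Rate on top 2: 0.4192. fruit flies: 0.293 < 0.4192 → exclude; stop.
Optimal diet: midges, mosquitoes — 2 of 3 types.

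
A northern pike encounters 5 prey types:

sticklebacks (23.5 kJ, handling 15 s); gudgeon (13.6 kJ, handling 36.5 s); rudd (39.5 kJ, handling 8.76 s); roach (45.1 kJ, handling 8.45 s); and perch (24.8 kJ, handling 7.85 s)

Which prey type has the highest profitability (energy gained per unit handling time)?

In descending order of E/h:
roach: 45.1/8.45 = 5.34 kJ/s
rudd: 39.5/8.76 = 4.51 kJ/s
perch: 24.8/7.85 = 3.16 kJ/s
sticklebacks: 23.5/15 = 1.57 kJ/s
gudgeon: 13.6/36.5 = 0.373 kJ/s

roach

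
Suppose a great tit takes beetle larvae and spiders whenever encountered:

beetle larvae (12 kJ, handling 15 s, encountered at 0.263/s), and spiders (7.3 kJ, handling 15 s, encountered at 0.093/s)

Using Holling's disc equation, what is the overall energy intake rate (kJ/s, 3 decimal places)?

0.605 kJ/s

R = Σλ_iE_i / (1 + Σλ_ih_i)
Numerator: 0.263×12 + 0.093×7.3 = 3.835
Denominator: 1 + 0.263×15 + 0.093×15 = 6.34
R = 3.835/6.34 = 0.6049 kJ/s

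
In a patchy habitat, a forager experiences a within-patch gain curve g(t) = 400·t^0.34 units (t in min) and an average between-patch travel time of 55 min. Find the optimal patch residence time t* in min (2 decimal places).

28.33 min

By the marginal value theorem, leave when the instantaneous gain rate g'(t) equals the habitat-wide average g(t)/(T + t).
g'(t) = 0.34·400·t^-0.66. Setting 0.34·400·t^-0.66 = 400·t^0.34/(55+t) gives 0.34(55+t) = t, so 0.66·t = 0.34×55.
t* = 0.34×55/0.66 = 28.33 min.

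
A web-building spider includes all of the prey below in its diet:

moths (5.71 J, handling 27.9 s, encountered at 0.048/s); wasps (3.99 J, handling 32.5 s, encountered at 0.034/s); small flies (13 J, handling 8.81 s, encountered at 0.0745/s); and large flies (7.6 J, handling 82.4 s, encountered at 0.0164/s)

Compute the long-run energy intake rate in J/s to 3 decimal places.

R = (0.048×5.71 + 0.034×3.99 + 0.0745×13 + 0.0164×7.6) / (1 + 0.048×27.9 + 0.034×32.5 + 0.0745×8.81 + 0.0164×82.4) = 1.503/5.452 = 0.2757 J/s.

0.276 J/s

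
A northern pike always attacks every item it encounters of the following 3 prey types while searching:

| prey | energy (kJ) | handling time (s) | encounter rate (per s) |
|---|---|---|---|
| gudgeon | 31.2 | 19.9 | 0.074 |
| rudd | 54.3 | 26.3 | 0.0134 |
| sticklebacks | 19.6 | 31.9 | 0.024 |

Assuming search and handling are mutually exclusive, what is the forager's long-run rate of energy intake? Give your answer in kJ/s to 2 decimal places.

R = Σλ_iE_i / (1 + Σλ_ih_i)
Numerator: 0.074×31.2 + 0.0134×54.3 + 0.024×19.6 = 3.507
Denominator: 1 + 0.074×19.9 + 0.0134×26.3 + 0.024×31.9 = 3.591
R = 3.507/3.591 = 0.9767 kJ/s

0.98 kJ/s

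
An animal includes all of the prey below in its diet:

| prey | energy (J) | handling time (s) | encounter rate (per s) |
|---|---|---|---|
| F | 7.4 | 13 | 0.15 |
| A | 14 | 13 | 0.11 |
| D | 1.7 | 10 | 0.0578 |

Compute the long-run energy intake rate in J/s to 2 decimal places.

0.55 J/s

Energy encountered per unit search time: 0.15×7.4 + 0.11×14 + 0.0578×1.7 = 2.748 J/s.
Handling time per unit search time: 0.15×13 + 0.11×13 + 0.0578×10 = 3.958.
Rate = 2.748/(1 + 3.958) = 0.5543 J/s.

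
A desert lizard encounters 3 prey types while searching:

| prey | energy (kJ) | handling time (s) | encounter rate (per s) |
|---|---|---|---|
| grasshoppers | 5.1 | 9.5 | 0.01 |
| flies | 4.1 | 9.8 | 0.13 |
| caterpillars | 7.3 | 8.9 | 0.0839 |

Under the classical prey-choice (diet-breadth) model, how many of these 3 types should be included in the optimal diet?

3

Rank by E/h (kJ/s): caterpillars 0.82, grasshoppers 0.537, flies 0.418. Include each in turn until the next type's E/h falls below the running intake rate.
Rate on top 1: 0.3506. grasshoppers: 0.537 > 0.3506 → include.
Rate on top 2: 0.3602. flies: 0.418 > 0.3602 → include.
Optimal diet: caterpillars, grasshoppers, flies — 3 of 3 types.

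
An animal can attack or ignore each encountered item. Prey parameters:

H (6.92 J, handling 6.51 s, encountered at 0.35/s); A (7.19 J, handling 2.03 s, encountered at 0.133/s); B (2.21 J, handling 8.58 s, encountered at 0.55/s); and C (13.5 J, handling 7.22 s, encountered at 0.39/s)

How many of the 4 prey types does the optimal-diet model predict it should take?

2

Rank by E/h (J/s): A 3.54, C 1.87, H 1.06, B 0.258. Include each in turn until the next type's E/h falls below the running intake rate.
Rate on top 1: 0.753. C: 1.87 > 0.753 → include.
Rate on top 2: 1.523. H: 1.06 < 1.523 → exclude; stop.
Optimal diet: A, C — 2 of 4 types.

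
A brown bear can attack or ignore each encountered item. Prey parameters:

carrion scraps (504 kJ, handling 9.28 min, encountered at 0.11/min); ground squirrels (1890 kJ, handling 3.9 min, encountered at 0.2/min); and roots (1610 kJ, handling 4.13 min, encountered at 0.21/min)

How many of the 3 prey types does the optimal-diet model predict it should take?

E/h in descending order: ground squirrels 485, roots 390, carrion scraps 54.3 kJ/min. The optimal diet is the largest prefix of this list for which every included type satisfies E_i/h_i > R on the types above it.
Rate on top 1: 212.4. roots: 390 > 212.4 → include.
Rate on top 2: 270.5. carrion scraps: 54.3 < 270.5 → exclude; stop.
Optimal diet: ground squirrels, roots — 2 of 3 types.

2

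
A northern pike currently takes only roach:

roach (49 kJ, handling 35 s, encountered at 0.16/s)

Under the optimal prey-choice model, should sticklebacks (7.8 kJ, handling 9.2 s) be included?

On roach alone, R = ΣλE/(1+Σλh) = 7.84/6.6 = 1.188 kJ/s.
Profitability of sticklebacks: 7.8/9.2 = 0.8478 kJ/s.
0.8478 < 1.188, so adding sticklebacks would lower the average — exclude it.

No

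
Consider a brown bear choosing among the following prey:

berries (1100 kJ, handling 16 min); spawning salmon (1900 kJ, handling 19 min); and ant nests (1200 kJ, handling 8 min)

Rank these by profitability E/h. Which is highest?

Profitability E/h (kJ/min): berries = 1100/16 = 68.8, spawning salmon = 1900/19 = 100, ant nests = 1200/8 = 150.
Ranked: ant nests > spawning salmon > berries.

ant nests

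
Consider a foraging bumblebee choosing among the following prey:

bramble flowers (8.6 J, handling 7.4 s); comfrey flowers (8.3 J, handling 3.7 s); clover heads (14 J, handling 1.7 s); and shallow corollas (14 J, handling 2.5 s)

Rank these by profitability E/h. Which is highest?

In descending order of E/h:
clover heads: 14/1.7 = 8.24 J/s
shallow corollas: 14/2.5 = 5.6 J/s
comfrey flowers: 8.3/3.7 = 2.24 J/s
bramble flowers: 8.6/7.4 = 1.16 J/s

clover heads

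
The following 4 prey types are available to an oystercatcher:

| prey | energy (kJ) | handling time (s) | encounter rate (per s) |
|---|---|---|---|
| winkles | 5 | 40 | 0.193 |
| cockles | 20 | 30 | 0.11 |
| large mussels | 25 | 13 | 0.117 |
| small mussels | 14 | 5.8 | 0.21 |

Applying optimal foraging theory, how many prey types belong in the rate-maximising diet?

2

Rank by E/h (kJ/s): small mussels 2.41, large mussels 1.92, cockles 0.667, winkles 0.125. Include each in turn until the next type's E/h falls below the running intake rate.
Rate on top 1: 1.326. large mussels: 1.92 > 1.326 → include.
Rate on top 2: 1.569. cockles: 0.667 < 1.569 → exclude; stop.
Optimal diet: small mussels, large mussels — 2 of 4 types.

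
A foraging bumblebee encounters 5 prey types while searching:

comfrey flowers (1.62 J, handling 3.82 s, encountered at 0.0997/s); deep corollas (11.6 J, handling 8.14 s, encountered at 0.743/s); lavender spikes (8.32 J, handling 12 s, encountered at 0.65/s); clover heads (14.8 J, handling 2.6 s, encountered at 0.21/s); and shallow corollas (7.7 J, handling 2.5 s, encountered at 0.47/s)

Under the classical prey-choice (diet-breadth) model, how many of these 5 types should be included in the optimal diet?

2

Profitabilities (E/h, J/s): clover heads 5.69, shallow corollas 3.08, deep corollas 1.43, lavender spikes 0.693, comfrey flowers 0.424. Add prey in this order while the next type's profitability exceeds the intake rate on those already taken.
Rate on top 1: 2.01. shallow corollas: 3.08 > 2.01 → include.
Rate on top 2: 2.472. deep corollas: 1.43 < 2.472 → exclude; stop.
Optimal diet: clover heads, shallow corollas — 2 of 5 types.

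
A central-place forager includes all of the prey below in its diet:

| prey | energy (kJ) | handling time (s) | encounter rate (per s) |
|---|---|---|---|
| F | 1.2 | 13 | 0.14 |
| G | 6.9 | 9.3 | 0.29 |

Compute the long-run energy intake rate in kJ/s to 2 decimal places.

R = (0.14×1.2 + 0.29×6.9) / (1 + 0.14×13 + 0.29×9.3) = 2.169/5.517 = 0.3931 kJ/s.

0.39 kJ/s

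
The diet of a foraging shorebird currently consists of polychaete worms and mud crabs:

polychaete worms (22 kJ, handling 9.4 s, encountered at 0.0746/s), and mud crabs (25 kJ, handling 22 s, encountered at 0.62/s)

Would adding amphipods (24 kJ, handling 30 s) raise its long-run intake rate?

Current rate: (0.0746×22 + 0.62×25)/(1 + 0.0746×9.4 + 0.62×22) = 1.117 kJ/s.
Profitability of amphipods: 24/30 = 0.8 kJ/s.
0.8 < 1.117, so adding amphipods would lower the average — exclude it.

No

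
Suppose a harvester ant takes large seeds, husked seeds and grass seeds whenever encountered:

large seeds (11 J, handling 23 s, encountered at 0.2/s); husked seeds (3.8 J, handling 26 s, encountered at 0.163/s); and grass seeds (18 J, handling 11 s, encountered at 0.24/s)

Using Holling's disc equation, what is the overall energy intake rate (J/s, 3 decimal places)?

R = Σλ_iE_i / (1 + Σλ_ih_i)
Numerator: 0.2×11 + 0.163×3.8 + 0.24×18 = 7.139
Denominator: 1 + 0.2×23 + 0.163×26 + 0.24×11 = 12.48
R = 7.139/12.48 = 0.5722 J/s

0.572 J/s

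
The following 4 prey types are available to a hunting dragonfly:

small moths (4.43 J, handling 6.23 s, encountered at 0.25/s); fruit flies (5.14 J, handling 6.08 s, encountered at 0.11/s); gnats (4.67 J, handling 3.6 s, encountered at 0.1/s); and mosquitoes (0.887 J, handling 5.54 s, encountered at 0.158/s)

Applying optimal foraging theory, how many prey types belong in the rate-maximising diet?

Profitabilities (E/h, J/s): gnats 1.3, fruit flies 0.845, small moths 0.711, mosquitoes 0.16. Add prey in this order while the next type's profitability exceeds the intake rate on those already taken.
Rate on top 1: 0.3434. fruit flies: 0.845 > 0.3434 → include.
Rate on top 2: 0.5089. small moths: 0.711 > 0.5089 → include.
Rate on top 3: 0.5967. mosquitoes: 0.16 < 0.5967 → exclude; stop.
Optimal diet: gnats, fruit flies, small moths — 3 of 4 types.

3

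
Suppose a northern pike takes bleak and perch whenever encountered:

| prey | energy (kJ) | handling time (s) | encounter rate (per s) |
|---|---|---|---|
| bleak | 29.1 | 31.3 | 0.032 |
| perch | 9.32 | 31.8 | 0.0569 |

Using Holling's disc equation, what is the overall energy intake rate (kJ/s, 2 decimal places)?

0.38 kJ/s

Energy encountered per unit search time: 0.032×29.1 + 0.0569×9.32 = 1.462 kJ/s.
Handling time per unit search time: 0.032×31.3 + 0.0569×31.8 = 2.811.
Rate = 1.462/(1 + 2.811) = 0.3835 kJ/s.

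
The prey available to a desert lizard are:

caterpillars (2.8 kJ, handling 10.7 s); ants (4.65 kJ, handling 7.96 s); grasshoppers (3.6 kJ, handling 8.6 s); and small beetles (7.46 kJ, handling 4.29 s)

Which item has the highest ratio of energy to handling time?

In descending order of E/h:
small beetles: 7.46/4.29 = 1.74 kJ/s
ants: 4.65/7.96 = 0.584 kJ/s
grasshoppers: 3.6/8.6 = 0.419 kJ/s
caterpillars: 2.8/10.7 = 0.262 kJ/s

small beetles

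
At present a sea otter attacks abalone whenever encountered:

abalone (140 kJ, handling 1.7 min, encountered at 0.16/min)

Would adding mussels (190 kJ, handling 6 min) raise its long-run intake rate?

Yes

Current rate: (0.16×140)/(1 + 0.16×1.7) = 17.61 kJ/min.
Profitability of mussels: 190/6 = 31.67 kJ/min.
31.67 > 17.61, so adding mussels raises the average — include it.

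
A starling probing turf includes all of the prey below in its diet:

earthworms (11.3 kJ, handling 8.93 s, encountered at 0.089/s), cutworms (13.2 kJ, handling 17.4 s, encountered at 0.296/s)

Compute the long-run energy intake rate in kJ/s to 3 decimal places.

Energy encountered per unit search time: 0.089×11.3 + 0.296×13.2 = 4.913 kJ/s.
Handling time per unit search time: 0.089×8.93 + 0.296×17.4 = 5.945.
Rate = 4.913/(1 + 5.945) = 0.7074 kJ/s.

0.707 kJ/s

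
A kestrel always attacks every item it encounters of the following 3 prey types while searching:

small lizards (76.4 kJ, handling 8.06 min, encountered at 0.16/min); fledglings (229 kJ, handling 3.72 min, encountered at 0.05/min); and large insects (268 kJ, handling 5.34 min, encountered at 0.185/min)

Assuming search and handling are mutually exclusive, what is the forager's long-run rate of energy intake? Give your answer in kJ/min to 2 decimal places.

R = Σλ_iE_i / (1 + Σλ_ih_i)
Numerator: 0.16×76.4 + 0.05×229 + 0.185×268 = 73.25
Denominator: 1 + 0.16×8.06 + 0.05×3.72 + 0.185×5.34 = 3.464
R = 73.25/3.464 = 21.15 kJ/min

21.15 kJ/min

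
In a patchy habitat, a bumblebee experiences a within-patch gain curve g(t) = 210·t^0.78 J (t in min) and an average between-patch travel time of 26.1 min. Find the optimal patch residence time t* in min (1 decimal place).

Maximise g(t)/(T+t): set derivative to zero → g'(t)(T+t) = g(t).
g'(t) = 0.78·210·t^-0.22. Setting 0.78·210·t^-0.22 = 210·t^0.78/(26.1+t) gives 0.78(26.1+t) = t, so 0.22·t = 0.78×26.1.
t* = 0.78×26.1/0.22 = 92.54 min.

92.5 min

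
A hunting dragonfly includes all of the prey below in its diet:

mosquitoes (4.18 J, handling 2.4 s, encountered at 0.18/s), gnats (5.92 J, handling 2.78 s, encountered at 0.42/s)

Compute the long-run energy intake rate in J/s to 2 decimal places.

1.25 J/s

R = Σλ_iE_i / (1 + Σλ_ih_i)
Numerator: 0.18×4.18 + 0.42×5.92 = 3.239
Denominator: 1 + 0.18×2.4 + 0.42×2.78 = 2.6
R = 3.239/2.6 = 1.246 J/s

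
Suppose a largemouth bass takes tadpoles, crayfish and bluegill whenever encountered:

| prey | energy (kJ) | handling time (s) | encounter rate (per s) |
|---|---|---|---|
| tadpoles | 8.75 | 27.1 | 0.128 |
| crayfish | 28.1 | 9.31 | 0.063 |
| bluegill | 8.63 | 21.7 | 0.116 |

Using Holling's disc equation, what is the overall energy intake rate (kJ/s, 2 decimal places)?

Energy encountered per unit search time: 0.128×8.75 + 0.063×28.1 + 0.116×8.63 = 3.891 kJ/s.
Handling time per unit search time: 0.128×27.1 + 0.063×9.31 + 0.116×21.7 = 6.573.
Rate = 3.891/(1 + 6.573) = 0.5139 kJ/s.

0.51 kJ/s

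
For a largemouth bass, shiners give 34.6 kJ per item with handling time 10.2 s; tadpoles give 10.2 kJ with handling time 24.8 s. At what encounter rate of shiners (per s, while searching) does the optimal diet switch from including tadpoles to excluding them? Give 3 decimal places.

0.014 per s

The zero-one rule: include tadpoles iff E₂/h₂ > λE₁/(1+λh₁). Equality gives the switch point.
λE₁h₂ = E₂ + λE₂h₁ ⇒ λ = E₂/(E₁h₂ − E₂h₁) = 10.2/(858.1 − 104) = 0.01353 per s.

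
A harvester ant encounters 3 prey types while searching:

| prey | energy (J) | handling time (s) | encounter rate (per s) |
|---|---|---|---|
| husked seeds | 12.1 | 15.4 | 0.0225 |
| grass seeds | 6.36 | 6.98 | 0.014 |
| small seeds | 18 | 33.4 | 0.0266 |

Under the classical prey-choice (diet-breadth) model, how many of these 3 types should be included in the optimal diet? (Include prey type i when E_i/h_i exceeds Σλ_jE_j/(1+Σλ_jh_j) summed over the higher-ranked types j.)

3

Profitabilities (E/h, J/s): grass seeds 0.911, husked seeds 0.786, small seeds 0.539. Add prey in this order while the next type's profitability exceeds the intake rate on those already taken.
Rate on top 1: 0.08111. husked seeds: 0.786 > 0.08111 → include.
Rate on top 2: 0.2502. small seeds: 0.539 > 0.2502 → include.
Optimal diet: grass seeds, husked seeds, small seeds — 3 of 3 types.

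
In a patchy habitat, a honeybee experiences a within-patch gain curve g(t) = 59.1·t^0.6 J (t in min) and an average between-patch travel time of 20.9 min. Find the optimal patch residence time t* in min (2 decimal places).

By the marginal value theorem, leave when the instantaneous gain rate g'(t) equals the habitat-wide average g(t)/(T + t).
g'(t) = 0.6·59.1·t^-0.4. Setting 0.6·59.1·t^-0.4 = 59.1·t^0.6/(20.9+t) gives 0.6(20.9+t) = t, so 0.40·t = 0.6×20.9.
t* = 0.6×20.9/0.40 = 31.35 min.

31.35 min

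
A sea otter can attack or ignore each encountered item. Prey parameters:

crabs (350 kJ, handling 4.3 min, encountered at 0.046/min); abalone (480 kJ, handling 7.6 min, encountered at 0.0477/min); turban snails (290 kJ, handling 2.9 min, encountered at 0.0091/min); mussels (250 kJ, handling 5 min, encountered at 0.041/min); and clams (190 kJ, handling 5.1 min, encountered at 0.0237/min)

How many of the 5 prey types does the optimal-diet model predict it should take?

Profitabilities (E/h, kJ/min): turban snails 100, crabs 81.4, abalone 63.2, mussels 50, clams 37.3. Add prey in this order while the next type's profitability exceeds the intake rate on those already taken.
Rate on top 1: 2.571. crabs: 81.4 > 2.571 → include.
Rate on top 2: 15.31. abalone: 63.2 > 15.31 → include.
Rate on top 3: 26.24. mussels: 50 > 26.24 → include.
Rate on top 4: 28.96. clams: 37.3 > 28.96 → include.
Optimal diet: turban snails, crabs, abalone, mussels, clams — 5 of 5 types.

5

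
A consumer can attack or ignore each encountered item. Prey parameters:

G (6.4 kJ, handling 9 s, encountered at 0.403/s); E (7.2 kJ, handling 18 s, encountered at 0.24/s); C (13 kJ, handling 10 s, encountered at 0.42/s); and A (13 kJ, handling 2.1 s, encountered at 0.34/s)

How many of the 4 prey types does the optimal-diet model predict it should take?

1

E/h in descending order: A 6.19, C 1.3, G 0.711, E 0.4 kJ/s. The optimal diet is the largest prefix of this list for which every included type satisfies E_i/h_i > R on the types above it.
Rate on top 1: 2.579. C: 1.3 < 2.579 → exclude; stop.
Optimal diet: A — 1 of 4 types.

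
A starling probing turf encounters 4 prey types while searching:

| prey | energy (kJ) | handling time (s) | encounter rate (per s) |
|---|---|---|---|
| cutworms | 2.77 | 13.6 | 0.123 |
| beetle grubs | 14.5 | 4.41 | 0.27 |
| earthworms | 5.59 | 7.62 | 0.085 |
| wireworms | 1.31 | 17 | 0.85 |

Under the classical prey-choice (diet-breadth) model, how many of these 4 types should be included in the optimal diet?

E/h in descending order: beetle grubs 3.29, earthworms 0.734, cutworms 0.204, wireworms 0.0771 kJ/s. The optimal diet is the largest prefix of this list for which every included type satisfies E_i/h_i > R on the types above it.
Rate on top 1: 1.787. earthworms: 0.734 < 1.787 → exclude; stop.
Optimal diet: beetle grubs — 1 of 4 types.

1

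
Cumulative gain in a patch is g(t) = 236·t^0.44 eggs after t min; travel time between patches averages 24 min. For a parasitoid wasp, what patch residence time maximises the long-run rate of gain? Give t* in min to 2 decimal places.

18.86 min

Maximise g(t)/(T+t): set derivative to zero → g'(t)(T+t) = g(t).
g'(t) = 0.44·236·t^-0.56. Setting 0.44·236·t^-0.56 = 236·t^0.44/(24+t) gives 0.44(24+t) = t, so 0.56·t = 0.44×24.
t* = 0.44×24/0.56 = 18.86 min.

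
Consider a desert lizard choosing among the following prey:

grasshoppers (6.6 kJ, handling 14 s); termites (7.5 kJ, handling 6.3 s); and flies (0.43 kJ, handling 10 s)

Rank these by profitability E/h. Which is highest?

Profitability E/h (kJ/s): grasshoppers = 6.6/14 = 0.471, termites = 7.5/6.3 = 1.19, flies = 0.43/10 = 0.043.
Ranked: termites > grasshoppers > flies.

termites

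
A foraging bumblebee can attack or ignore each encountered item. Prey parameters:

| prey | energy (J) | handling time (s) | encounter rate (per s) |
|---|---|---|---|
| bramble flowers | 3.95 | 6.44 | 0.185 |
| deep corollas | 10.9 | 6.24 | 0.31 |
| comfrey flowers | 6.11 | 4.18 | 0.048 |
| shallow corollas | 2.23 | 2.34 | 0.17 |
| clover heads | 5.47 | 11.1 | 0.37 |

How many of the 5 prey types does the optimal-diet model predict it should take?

E/h in descending order: deep corollas 1.75, comfrey flowers 1.46, shallow corollas 0.953, bramble flowers 0.613, clover heads 0.493 J/s. The optimal diet is the largest prefix of this list for which every included type satisfies E_i/h_i > R on the types above it.
Rate on top 1: 1.152. comfrey flowers: 1.46 > 1.152 → include.
Rate on top 2: 1.171. shallow corollas: 0.953 < 1.171 → exclude; stop.
Optimal diet: deep corollas, comfrey flowers — 2 of 5 types.

2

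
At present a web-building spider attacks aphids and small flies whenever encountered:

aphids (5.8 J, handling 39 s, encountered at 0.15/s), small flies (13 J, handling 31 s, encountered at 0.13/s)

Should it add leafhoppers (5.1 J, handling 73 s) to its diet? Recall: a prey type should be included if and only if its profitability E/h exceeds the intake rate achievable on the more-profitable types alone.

No

Intake rate on the current diet: R = (0.15×5.8 + 0.13×13) / (1 + 0.15×39 + 0.13×31) = 2.56/10.88 = 0.2353 J/s.
leafhoppers: E/h = 5.1/73 = 0.06986 J/s.
Since 0.06986 < R, time spent handling leafhoppers is better spent searching.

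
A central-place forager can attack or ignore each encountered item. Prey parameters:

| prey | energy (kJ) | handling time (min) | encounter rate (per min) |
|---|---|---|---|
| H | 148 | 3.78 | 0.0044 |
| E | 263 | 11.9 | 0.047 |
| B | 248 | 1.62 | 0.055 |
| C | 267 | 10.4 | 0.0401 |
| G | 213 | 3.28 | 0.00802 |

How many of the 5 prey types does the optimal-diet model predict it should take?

Profitabilities (E/h, kJ/min): B 153, G 64.9, H 39.2, C 25.7, E 22.1. Add prey in this order while the next type's profitability exceeds the intake rate on those already taken.
Rate on top 1: 12.52. G: 64.9 > 12.52 → include.
Rate on top 2: 13.76. H: 39.2 > 13.76 → include.
Rate on top 3: 14.13. C: 25.7 > 14.13 → include.
Rate on top 4: 17.24. E: 22.1 > 17.24 → include.
Optimal diet: B, G, H, C, E — 5 of 5 types.

5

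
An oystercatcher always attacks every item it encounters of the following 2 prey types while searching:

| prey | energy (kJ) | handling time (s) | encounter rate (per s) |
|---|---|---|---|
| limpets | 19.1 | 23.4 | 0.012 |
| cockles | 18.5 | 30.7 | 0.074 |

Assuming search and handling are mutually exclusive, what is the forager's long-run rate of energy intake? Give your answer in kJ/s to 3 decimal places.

R = Σλ_iE_i / (1 + Σλ_ih_i)
Numerator: 0.012×19.1 + 0.074×18.5 = 1.598
Denominator: 1 + 0.012×23.4 + 0.074×30.7 = 3.553
R = 1.598/3.553 = 0.4499 kJ/s

0.450 kJ/s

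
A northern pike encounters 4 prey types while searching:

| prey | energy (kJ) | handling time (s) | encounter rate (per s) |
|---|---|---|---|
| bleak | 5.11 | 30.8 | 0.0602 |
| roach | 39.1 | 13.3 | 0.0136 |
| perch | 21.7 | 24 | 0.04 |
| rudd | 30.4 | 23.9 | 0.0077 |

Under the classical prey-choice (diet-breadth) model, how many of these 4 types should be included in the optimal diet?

3

Rank by E/h (kJ/s): roach 2.94, rudd 1.27, perch 0.904, bleak 0.166. Include each in turn until the next type's E/h falls below the running intake rate.
Rate on top 1: 0.4503. rudd: 1.27 > 0.4503 → include.
Rate on top 2: 0.5611. perch: 0.904 > 0.5611 → include.
Rate on top 3: 0.7028. bleak: 0.166 < 0.7028 → exclude; stop.
Optimal diet: roach, rudd, perch — 3 of 4 types.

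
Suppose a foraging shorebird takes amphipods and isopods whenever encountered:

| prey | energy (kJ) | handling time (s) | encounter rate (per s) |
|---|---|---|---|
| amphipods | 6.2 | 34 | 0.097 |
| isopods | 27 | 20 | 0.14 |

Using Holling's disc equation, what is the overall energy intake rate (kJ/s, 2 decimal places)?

R = Σλ_iE_i / (1 + Σλ_ih_i)
Numerator: 0.097×6.2 + 0.14×27 = 4.381
Denominator: 1 + 0.097×34 + 0.14×20 = 7.098
R = 4.381/7.098 = 0.6173 kJ/s

0.62 kJ/s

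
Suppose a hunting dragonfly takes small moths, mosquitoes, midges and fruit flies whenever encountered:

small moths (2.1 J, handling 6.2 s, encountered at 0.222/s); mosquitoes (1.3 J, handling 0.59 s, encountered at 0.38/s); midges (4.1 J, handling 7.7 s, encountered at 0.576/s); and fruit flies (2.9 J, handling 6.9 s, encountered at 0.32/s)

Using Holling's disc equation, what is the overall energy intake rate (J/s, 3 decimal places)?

R = (0.222×2.1 + 0.38×1.3 + 0.576×4.1 + 0.32×2.9) / (1 + 0.222×6.2 + 0.38×0.59 + 0.576×7.7 + 0.32×6.9) = 4.25/9.244 = 0.4597 J/s.

0.460 J/s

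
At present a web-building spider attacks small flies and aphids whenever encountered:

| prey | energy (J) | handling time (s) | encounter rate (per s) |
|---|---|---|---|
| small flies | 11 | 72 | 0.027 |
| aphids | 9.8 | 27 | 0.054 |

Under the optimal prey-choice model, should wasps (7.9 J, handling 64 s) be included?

Current rate: (0.027×11 + 0.054×9.8)/(1 + 0.027×72 + 0.054×27) = 0.1877 J/s.
Profitability of wasps: 7.9/64 = 0.1234 J/s.
0.1234 < 0.1877, so adding wasps would lower the average — exclude it.

No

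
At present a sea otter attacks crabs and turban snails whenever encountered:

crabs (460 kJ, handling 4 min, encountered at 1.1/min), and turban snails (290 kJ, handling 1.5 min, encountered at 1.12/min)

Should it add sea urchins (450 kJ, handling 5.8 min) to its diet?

No

Current rate: (1.1×460 + 1.12×290)/(1 + 1.1×4 + 1.12×1.5) = 117.3 kJ/min.
sea urchins: E/h = 450/5.8 = 77.59 kJ/min.
77.59 < 117.3, so adding sea urchins would lower the average — exclude it.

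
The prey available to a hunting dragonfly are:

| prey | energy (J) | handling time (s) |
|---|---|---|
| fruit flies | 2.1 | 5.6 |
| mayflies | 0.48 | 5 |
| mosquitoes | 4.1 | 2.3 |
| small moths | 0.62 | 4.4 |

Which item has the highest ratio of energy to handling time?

mosquitoes

Profitability E/h (J/s): fruit flies = 2.1/5.6 = 0.375, mayflies = 0.48/5 = 0.096, mosquitoes = 4.1/2.3 = 1.78, small moths = 0.62/4.4 = 0.141.
Ranked: mosquitoes > fruit flies > small moths > mayflies.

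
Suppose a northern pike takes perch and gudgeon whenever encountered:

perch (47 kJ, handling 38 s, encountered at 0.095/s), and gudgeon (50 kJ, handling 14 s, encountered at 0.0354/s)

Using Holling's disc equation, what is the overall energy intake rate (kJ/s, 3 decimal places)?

1.221 kJ/s

R = Σλ_iE_i / (1 + Σλ_ih_i)
Numerator: 0.095×47 + 0.0354×50 = 6.235
Denominator: 1 + 0.095×38 + 0.0354×14 = 5.106
R = 6.235/5.106 = 1.221 kJ/s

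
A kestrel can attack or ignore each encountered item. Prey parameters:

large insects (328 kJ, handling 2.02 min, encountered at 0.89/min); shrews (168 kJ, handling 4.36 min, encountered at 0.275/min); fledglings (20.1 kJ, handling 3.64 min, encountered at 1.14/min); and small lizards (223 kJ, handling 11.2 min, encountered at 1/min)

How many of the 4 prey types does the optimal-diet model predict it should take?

1

Profitabilities (E/h, kJ/min): large insects 162, shrews 38.5, small lizards 19.9, fledglings 5.52. Add prey in this order while the next type's profitability exceeds the intake rate on those already taken.
Rate on top 1: 104.3. shrews: 38.5 < 104.3 → exclude; stop.
Optimal diet: large insects — 1 of 4 types.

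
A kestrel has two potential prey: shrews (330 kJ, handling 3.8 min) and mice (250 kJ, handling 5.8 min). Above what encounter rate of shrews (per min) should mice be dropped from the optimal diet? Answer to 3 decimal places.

0.259 per min

The zero-one rule: include mice iff E₂/h₂ > λE₁/(1+λh₁). Equality gives the switch point.
λE₁h₂ = E₂ + λE₂h₁ ⇒ λ = E₂/(E₁h₂ − E₂h₁) = 250/(1914 − 950) = 0.2593 per min.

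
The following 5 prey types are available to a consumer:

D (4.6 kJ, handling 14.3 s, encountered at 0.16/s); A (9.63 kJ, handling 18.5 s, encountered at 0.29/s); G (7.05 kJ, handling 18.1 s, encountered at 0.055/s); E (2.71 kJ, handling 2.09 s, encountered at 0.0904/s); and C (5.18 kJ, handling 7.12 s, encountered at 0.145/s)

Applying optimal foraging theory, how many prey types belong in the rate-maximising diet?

E/h in descending order: E 1.3, C 0.728, A 0.521, G 0.39, D 0.322 kJ/s. The optimal diet is the largest prefix of this list for which every included type satisfies E_i/h_i > R on the types above it.
Rate on top 1: 0.2061. C: 0.728 > 0.2061 → include.
Rate on top 2: 0.4484. A: 0.521 > 0.4484 → include.
Rate on top 3: 0.4994. G: 0.39 < 0.4994 → exclude; stop.
Optimal diet: E, C, A — 3 of 5 types.

3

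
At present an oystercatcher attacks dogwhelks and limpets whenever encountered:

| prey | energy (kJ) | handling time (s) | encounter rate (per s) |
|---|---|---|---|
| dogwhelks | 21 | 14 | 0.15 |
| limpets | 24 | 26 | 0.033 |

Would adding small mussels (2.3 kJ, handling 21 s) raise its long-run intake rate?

On dogwhelks and limpets alone, R = ΣλE/(1+Σλh) = 3.942/3.958 = 0.996 kJ/s.
Profitability of small mussels: 2.3/21 = 0.1095 kJ/s.
0.1095 < 0.996, so adding small mussels would lower the average — exclude it.

No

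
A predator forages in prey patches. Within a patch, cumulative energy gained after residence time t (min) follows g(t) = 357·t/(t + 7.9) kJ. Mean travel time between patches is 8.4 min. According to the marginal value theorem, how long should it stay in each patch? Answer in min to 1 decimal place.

8.1 min

Maximise g(t)/(T+t): set derivative to zero → g'(t)(T+t) = g(t).
g'(t) = 357·7.9/(t + 7.9)². Setting 357·7.9/(t+7.9)² = 357t/[(t+7.9)(8.4+t)] gives 7.9(8.4+t) = t(t+7.9), so t² = 7.9×8.4 = 66.36.
t* = √66.36 = 8.146 min.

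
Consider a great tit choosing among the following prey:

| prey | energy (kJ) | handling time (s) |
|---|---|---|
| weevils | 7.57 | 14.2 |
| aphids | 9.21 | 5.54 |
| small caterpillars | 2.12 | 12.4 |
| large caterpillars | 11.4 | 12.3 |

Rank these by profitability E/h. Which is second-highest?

large caterpillars

In descending order of E/h:
aphids: 9.21/5.54 = 1.66 kJ/s
large caterpillars: 11.4/12.3 = 0.927 kJ/s
weevils: 7.57/14.2 = 0.533 kJ/s
small caterpillars: 2.12/12.4 = 0.171 kJ/s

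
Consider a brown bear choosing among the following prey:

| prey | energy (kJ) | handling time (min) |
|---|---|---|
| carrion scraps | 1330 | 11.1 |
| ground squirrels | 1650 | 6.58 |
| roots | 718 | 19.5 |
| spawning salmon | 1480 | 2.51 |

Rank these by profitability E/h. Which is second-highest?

ground squirrels

Profitability E/h (kJ/min): carrion scraps = 1330/11.1 = 120, ground squirrels = 1650/6.58 = 251, roots = 718/19.5 = 36.8, spawning salmon = 1480/2.51 = 590.
Ranked: spawning salmon > ground squirrels > carrion scraps > roots.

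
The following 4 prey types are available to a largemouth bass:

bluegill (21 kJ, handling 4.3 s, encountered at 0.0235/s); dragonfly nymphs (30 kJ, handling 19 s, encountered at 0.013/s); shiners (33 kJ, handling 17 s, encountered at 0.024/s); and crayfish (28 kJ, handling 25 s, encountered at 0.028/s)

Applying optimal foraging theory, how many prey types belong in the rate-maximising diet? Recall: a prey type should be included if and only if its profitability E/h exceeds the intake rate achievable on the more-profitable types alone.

4

Profitabilities (E/h, kJ/s): bluegill 4.88, shiners 1.94, dragonfly nymphs 1.58, crayfish 1.12. Add prey in this order while the next type's profitability exceeds the intake rate on those already taken.
Rate on top 1: 0.4482. shiners: 1.94 > 0.4482 → include.
Rate on top 2: 0.8519. dragonfly nymphs: 1.58 > 0.8519 → include.
Rate on top 3: 0.9541. crayfish: 1.12 > 0.9541 → include.
Optimal diet: bluegill, shiners, dragonfly nymphs, crayfish — 4 of 4 types.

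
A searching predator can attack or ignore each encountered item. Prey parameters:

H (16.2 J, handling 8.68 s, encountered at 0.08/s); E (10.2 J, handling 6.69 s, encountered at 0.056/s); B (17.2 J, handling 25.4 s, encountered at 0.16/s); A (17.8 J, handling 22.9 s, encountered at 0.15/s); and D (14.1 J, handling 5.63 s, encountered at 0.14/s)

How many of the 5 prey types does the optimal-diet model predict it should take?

E/h in descending order: D 2.5, H 1.87, E 1.52, A 0.777, B 0.677 J/s. The optimal diet is the largest prefix of this list for which every included type satisfies E_i/h_i > R on the types above it.
Rate on top 1: 1.104. H: 1.87 > 1.104 → include.
Rate on top 2: 1.317. E: 1.52 > 1.317 → include.
Rate on top 3: 1.344. A: 0.777 < 1.344 → exclude; stop.
Optimal diet: D, H, E — 3 of 5 types.

3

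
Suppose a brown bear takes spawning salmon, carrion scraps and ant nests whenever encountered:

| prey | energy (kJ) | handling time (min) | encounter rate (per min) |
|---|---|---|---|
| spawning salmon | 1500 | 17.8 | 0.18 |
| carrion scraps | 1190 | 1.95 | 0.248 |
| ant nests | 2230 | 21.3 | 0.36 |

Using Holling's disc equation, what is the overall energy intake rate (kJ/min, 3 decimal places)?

110.713 kJ/min

R = Σλ_iE_i / (1 + Σλ_ih_i)
Numerator: 0.18×1500 + 0.248×1190 + 0.36×2230 = 1368
Denominator: 1 + 0.18×17.8 + 0.248×1.95 + 0.36×21.3 = 12.36
R = 1368/12.36 = 110.7 kJ/min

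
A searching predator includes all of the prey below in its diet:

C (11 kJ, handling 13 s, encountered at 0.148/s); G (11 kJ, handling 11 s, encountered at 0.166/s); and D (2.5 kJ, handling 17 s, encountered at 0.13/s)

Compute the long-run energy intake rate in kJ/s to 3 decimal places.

R = Σλ_iE_i / (1 + Σλ_ih_i)
Numerator: 0.148×11 + 0.166×11 + 0.13×2.5 = 3.779
Denominator: 1 + 0.148×13 + 0.166×11 + 0.13×17 = 6.96
R = 3.779/6.96 = 0.543 kJ/s

0.543 kJ/s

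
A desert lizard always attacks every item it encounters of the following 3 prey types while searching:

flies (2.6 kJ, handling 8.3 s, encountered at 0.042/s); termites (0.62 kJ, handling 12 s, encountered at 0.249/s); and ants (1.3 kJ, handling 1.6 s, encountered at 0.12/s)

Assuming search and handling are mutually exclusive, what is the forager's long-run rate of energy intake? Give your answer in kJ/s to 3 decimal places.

0.093 kJ/s

Energy encountered per unit search time: 0.042×2.6 + 0.249×0.62 + 0.12×1.3 = 0.4196 kJ/s.
Handling time per unit search time: 0.042×8.3 + 0.249×12 + 0.12×1.6 = 3.529.
Rate = 0.4196/(1 + 3.529) = 0.09265 kJ/s.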